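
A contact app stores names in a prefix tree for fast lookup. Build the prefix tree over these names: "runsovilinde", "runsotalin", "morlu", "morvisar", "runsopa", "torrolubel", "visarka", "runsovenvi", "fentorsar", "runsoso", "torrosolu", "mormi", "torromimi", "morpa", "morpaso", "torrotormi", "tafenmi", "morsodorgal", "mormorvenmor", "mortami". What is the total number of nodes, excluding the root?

Count nodes per top-level branch (shared prefixes stored once):
  'f'-branch (fentorsar): 9 nodes
  'm'-branch (morlu, mormi, mormorvenmor, morpa, morpaso, morsodorgal, mortami, morvisar): 36 nodes
  'r'-branch (runsopa, runsoso, runsotalin, runsovenvi, runsovilinde): 25 nodes
  't'-branch (tafenmi, torrolubel, torromimi, torrosolu, torrotormi): 29 nodes
  'v'-branch (visarka): 7 nodes
Sum: 106

106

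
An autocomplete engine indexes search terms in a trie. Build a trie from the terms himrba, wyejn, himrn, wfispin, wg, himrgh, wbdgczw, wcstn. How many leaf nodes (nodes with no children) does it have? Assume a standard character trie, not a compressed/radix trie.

Leaves are exactly the stored words that no other stored word extends.
Those words: "himrba", "himrgh", "himrn", "wbdgczw", "wcstn", "wfispin", "wg", "wyejn"
Leaf count: 8

8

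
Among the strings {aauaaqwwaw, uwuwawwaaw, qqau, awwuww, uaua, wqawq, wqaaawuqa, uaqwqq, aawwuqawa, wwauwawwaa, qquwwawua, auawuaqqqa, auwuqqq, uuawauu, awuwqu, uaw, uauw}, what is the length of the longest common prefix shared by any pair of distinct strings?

3

The deepest shared node is where two words last agree before diverging.
"uaua" and "uauw" agree on "uau" (3 characters) before diverging; nothing deeper is shared.
Longest shared-prefix length: 3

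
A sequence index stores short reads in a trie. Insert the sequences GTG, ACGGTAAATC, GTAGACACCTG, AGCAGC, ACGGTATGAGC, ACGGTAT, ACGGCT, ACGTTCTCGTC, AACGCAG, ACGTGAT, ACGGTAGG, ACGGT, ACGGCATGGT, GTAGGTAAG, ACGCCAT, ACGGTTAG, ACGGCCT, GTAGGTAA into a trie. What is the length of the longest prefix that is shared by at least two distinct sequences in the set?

8

Equivalently: take the maximum, over all pairs, of their longest common prefix length.
"GTAGGTAA" and "GTAGGTAAG" agree on "GTAGGTAA" (8 characters) before diverging; nothing deeper is shared.
Longest shared-prefix length: 8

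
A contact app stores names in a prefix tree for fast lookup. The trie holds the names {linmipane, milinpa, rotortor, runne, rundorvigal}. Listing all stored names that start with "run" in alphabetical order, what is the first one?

rundorvigal

Words with prefix "run", in lexicographic order: "rundorvigal", "runne"
Position 1: rundorvigal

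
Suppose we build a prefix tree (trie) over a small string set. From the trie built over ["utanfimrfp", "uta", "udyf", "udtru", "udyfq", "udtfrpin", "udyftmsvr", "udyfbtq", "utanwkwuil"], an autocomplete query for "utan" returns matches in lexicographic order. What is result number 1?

utanfimrfp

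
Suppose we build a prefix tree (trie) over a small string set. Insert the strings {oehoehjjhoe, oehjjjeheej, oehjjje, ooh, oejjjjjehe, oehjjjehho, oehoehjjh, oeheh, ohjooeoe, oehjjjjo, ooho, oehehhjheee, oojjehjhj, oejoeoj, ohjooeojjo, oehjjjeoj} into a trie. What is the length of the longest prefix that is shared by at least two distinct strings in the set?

9

Equivalently: take the maximum, over all pairs, of their longest common prefix length.
e.g. "oehoehjjh" and "oehoehjjhoe" share the prefix "oehoehjjh" of length 9; no pair shares a longer one.
Longest shared-prefix length: 9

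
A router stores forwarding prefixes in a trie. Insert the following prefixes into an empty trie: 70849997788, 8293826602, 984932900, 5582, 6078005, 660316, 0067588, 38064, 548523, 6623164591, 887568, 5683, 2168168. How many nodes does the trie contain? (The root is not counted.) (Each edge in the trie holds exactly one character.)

Count nodes per top-level branch (shared prefixes stored once):
  '0'-branch (0067588): 7 nodes
  '2'-branch (2168168): 7 nodes
  '3'-branch (38064): 5 nodes
  '5'-branch (548523, 5582, 5683): 12 nodes
  '6'-branch (6078005, 660316, 6623164591): 20 nodes
  '7'-branch (70849997788): 11 nodes
  '8'-branch (8293826602, 887568): 15 nodes
  '9'-branch (984932900): 9 nodes
Sum: 86

86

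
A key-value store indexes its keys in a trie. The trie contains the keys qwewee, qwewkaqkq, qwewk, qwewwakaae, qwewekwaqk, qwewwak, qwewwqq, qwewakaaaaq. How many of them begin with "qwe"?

Filter for entries beginning with "qwe":
Words under "qwe": qwewakaaaaq, qwewee, qwewekwaqk, qwewk, qwewkaqkq, qwewwak, qwewwakaae, qwewwqq
Count: 8

8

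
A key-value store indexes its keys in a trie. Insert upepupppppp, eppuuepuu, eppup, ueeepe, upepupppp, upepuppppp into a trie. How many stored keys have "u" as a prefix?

Walk to "u"; the words in its subtree are exactly those with that prefix.
Words under "u": ueeepe, upepupppp, upepuppppp, upepupppppp
Count: 4

4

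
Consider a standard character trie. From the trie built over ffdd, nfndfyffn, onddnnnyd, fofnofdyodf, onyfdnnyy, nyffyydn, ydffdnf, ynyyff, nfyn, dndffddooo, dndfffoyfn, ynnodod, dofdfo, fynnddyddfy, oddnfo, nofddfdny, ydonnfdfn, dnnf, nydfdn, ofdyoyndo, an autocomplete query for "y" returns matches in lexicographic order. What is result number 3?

Words with prefix "y", in lexicographic order: "ydffdnf", "ydonnfdfn", "ynnodod", "ynyyff"
Position 3: ynnodod

ynnodod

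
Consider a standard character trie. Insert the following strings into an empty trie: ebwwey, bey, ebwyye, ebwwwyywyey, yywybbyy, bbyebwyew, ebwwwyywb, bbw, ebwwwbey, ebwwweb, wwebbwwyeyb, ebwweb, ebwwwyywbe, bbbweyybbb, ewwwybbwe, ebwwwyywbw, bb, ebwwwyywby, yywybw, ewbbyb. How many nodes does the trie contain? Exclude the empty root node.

78

For each word, the new-node count is its length minus the longest prefix already in the trie:
  "ebwwey" → 6 new (e, b, w, w, e, y)
  "bey" → 3 new (b, e, y)
  "ebwyye" → prefix "ebw" already present; 3 new (y, y, e)
  "ebwwwyywyey" → prefix "ebww" already present; 7 new (w, y, y, w, y, e, y)
  "yywybbyy" → 8 new (y, y, w, y, b, b, y, y)
  "bbyebwyew" → prefix "b" already present; 8 new (b, y, e, b, w, y, e, w)
  "ebwwwyywb" → prefix "ebwwwyyw" already present; 1 new (b)
  "bbw" → prefix "bb" already present; 1 new (w)
  "ebwwwbey" → prefix "ebwww" already present; 3 new (b, e, y)
  "ebwwweb" → prefix "ebwww" already present; 2 new (e, b)
  "wwebbwwyeyb" → 11 new (w, w, e, b, b, w, w, y, e, y, b)
  "ebwweb" → prefix "ebwwe" already present; 1 new (b)
  "ebwwwyywbe" → prefix "ebwwwyywb" already present; 1 new (e)
  "bbbweyybbb" → prefix "bb" already present; 8 new (b, w, e, y, y, b, b, b)
  "ewwwybbwe" → prefix "e" already present; 8 new (w, w, w, y, b, b, w, e)
  "ebwwwyywbw" → prefix "ebwwwyywb" already present; 1 new (w)
  "bb" → prefix "bb" already present; 0 new (none)
  "ebwwwyywby" → prefix "ebwwwyywb" already present; 1 new (y)
  "yywybw" → prefix "yywyb" already present; 1 new (w)
  "ewbbyb" → prefix "ew" already present; 4 new (b, b, y, b)
Total nodes = 6 + 3 + 3 + 7 + 8 + 8 + 1 + 1 + 3 + 2 + 11 + 1 + 1 + 8 + 8 + 1 + 0 + 1 + 1 + 4 = 78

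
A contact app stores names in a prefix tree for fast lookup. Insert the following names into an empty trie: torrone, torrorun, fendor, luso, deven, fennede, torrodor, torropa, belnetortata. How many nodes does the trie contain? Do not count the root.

46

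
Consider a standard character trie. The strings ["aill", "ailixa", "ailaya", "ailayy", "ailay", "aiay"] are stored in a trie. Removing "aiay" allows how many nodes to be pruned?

Walk "aiay" from the leaf back toward the root, removing each node that no remaining word uses.
The suffix "ay" (2 nodes) is used only by "aiay"; the node for "ai" still has the child "l", so pruning stops there.
Nodes removed: 2

2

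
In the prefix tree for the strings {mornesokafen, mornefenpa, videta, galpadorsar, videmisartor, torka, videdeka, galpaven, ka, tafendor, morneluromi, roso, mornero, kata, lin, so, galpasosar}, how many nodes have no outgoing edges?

16

A leaf is a node with no children — equivalently, the end of a word that is not a proper prefix of any other stored word.
Those words: "galpadorsar", "galpasosar", "galpaven", "kata", "lin", "mornefenpa", "morneluromi", "mornero", "mornesokafen", "roso", "so", "tafendor", "torka", "videdeka", "videmisartor", "videta"
Leaf count: 16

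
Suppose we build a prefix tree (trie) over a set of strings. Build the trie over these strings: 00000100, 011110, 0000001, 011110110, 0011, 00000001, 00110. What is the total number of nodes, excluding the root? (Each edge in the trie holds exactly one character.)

Count nodes per top-level branch (shared prefixes stored once):
  '0'-branch (00000001, 0000001, 00000100, 0011, 00110, 011110, 011110110): 23 nodes
Sum: 23

23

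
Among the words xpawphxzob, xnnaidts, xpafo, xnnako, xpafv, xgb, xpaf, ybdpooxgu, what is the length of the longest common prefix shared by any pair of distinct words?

4

The deepest shared node is where two words last agree before diverging.
"xnnaidts" and "xnnako" agree on "xnna" (4 characters) before diverging; nothing deeper is shared.
Longest shared-prefix length: 4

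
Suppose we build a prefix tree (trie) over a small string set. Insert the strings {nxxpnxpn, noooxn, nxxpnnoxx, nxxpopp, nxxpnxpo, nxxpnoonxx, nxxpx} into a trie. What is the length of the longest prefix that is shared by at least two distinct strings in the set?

7

Look for the deepest trie node that still has at least two words in its subtree.
e.g. "nxxpnxpn" and "nxxpnxpo" share the prefix "nxxpnxp" of length 7; no pair shares a longer one.
Longest shared-prefix length: 7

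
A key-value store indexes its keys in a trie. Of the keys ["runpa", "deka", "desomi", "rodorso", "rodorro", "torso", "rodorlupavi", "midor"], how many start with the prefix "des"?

Walk to "des"; the words in its subtree are exactly those with that prefix.
Words under "des": desomi
Count: 1

1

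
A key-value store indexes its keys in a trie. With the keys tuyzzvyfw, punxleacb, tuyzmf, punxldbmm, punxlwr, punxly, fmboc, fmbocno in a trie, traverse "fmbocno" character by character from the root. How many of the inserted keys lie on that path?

2

Walk "fmbocno" from the root; an end-of-word marker is hit whenever a stored word is a prefix of "fmbocno".
Prefixes of the query that are stored words: "fmboc", "fmbocno"
Count: 2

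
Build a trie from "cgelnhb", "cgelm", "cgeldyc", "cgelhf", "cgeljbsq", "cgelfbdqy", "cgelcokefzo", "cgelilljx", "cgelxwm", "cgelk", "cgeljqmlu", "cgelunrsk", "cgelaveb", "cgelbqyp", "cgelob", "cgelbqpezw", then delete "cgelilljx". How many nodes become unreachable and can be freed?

A node on "cgelilljx"'s path can go only if nothing else ends at it or branches off below it.
The suffix "illjx" (5 nodes) is used only by "cgelilljx"; the node for "cgel" still has the child "n", so pruning stops there.
Nodes removed: 5

5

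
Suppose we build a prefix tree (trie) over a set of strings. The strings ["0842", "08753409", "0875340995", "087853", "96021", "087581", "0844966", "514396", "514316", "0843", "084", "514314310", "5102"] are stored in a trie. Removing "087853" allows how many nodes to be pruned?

3

After clearing the end-marker at "087853", prune upward until reaching a node still needed by another word.
The suffix "853" (3 nodes) is used only by "087853"; the node for "087" still has the child "5", so pruning stops there.
Nodes removed: 3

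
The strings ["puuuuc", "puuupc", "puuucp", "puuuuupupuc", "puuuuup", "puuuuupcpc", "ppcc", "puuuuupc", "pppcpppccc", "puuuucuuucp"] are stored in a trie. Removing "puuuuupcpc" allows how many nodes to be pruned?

2

Walk "puuuuupcpc" from the leaf back toward the root, removing each node that no remaining word uses.
The suffix "pc" (2 nodes) is used only by "puuuuupcpc"; "puuuuupc" is itself a stored word, so pruning stops there.
Nodes removed: 2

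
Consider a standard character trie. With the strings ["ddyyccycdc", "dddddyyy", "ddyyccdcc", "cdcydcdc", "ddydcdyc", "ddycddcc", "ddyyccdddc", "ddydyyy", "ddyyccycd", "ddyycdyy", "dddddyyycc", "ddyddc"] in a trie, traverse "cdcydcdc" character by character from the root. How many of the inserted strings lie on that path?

1

Traverse "cdcydcdc" character by character; count nodes along the way that are marked as word ends.
Prefixes of the query that are stored words: "cdcydcdc"
Count: 1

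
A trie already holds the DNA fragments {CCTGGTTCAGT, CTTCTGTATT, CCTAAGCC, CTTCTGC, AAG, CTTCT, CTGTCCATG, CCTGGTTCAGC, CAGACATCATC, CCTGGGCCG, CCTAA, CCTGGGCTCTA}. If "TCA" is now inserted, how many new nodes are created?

Nothing in the trie begins with "T"; the whole of "TCA" is new.
3 − 0 = 3 new nodes.

3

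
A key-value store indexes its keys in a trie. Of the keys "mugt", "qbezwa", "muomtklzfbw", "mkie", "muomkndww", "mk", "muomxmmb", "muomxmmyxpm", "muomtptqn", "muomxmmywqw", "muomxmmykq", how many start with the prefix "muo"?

7

Filter for entries beginning with "muo":
Matches: "muomkndww", "muomtklzfbw", "muomtptqn", "muomxmmb", "muomxmmykq", "muomxmmywqw", "muomxmmyxpm"
Count: 7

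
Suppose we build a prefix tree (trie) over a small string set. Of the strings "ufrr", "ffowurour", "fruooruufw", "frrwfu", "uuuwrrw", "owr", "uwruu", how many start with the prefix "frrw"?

1

Filter for entries beginning with "frrw":
Matches: "frrwfu"
Count: 1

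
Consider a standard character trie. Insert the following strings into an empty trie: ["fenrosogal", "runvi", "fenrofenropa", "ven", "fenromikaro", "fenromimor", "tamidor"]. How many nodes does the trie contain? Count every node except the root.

For each word, the new-node count is its length minus the longest prefix already in the trie:
  "fenrosogal" → 10 new (f, e, n, r, o, s, o, g, a, l)
  "runvi" → 5 new (r, u, n, v, i)
  "fenrofenropa" → prefix "fenro" already present; 7 new (f, e, n, r, o, p, a)
  "ven" → 3 new (v, e, n)
  "fenromikaro" → prefix "fenro" already present; 6 new (m, i, k, a, r, o)
  "fenromimor" → prefix "fenromi" already present; 3 new (m, o, r)
  "tamidor" → 7 new (t, a, m, i, d, o, r)
Total nodes = 10 + 5 + 7 + 3 + 6 + 3 + 7 = 41

41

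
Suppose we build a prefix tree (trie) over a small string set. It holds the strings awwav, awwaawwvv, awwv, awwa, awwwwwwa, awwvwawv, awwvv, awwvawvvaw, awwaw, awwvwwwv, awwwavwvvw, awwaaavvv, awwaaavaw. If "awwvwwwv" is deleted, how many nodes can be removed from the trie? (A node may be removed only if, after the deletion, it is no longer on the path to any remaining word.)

After clearing the end-marker at "awwvwwwv", prune upward until reaching a node still needed by another word.
The suffix "wwv" (3 nodes) is used only by "awwvwwwv"; the node for "awwvw" still has the child "a", so pruning stops there.
Nodes removed: 3

3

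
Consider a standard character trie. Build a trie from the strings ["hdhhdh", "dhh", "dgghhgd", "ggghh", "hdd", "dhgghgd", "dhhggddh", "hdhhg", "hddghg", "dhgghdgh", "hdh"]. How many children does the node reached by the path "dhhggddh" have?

The children of the "dhhggddh" node are the distinct next characters among strings starting with "dhhggddh".
No stored string extends past "dhhggddh".
That node has 0 child edges.

0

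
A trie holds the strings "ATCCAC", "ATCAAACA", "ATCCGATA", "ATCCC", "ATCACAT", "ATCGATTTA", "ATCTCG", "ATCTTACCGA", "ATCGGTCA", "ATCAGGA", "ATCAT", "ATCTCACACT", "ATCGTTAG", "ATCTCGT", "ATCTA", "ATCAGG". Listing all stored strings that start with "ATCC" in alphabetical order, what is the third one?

DFS of the "ATCC" subtree visits, in order: "ATCCAC", "ATCCC", "ATCCGATA"
The 3rd is ATCCGATA.

ATCCGATA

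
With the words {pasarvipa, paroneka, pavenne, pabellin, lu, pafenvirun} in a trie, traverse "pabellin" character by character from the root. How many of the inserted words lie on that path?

1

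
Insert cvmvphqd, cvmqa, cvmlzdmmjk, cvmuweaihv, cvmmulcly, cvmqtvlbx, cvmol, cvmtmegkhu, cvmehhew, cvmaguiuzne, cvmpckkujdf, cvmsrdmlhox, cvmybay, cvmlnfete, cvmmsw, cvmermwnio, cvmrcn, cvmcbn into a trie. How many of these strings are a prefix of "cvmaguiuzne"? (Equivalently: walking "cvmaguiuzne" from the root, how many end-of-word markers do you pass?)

Check each prefix of "cvmaguiuzne" against the stored set — each match is an end-marker on the path.
Prefixes of the query that are stored words: "cvmaguiuzne"
Count: 1

1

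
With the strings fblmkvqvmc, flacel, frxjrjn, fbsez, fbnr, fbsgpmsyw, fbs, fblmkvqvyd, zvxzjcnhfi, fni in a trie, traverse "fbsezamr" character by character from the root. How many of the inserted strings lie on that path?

2

Traverse "fbsezamr" character by character; count nodes along the way that are marked as word ends.
Prefixes of the query that are stored words: "fbs", "fbsez"
Count: 2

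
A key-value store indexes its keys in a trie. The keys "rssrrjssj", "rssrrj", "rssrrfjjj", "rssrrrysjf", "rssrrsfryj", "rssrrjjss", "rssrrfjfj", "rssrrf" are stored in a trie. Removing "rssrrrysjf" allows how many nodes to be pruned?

5

Walk "rssrrrysjf" from the leaf back toward the root, removing each node that no remaining word uses.
The suffix "rysjf" (5 nodes) is used only by "rssrrrysjf"; the node for "rssrr" still has the child "j", so pruning stops there.
Nodes removed: 5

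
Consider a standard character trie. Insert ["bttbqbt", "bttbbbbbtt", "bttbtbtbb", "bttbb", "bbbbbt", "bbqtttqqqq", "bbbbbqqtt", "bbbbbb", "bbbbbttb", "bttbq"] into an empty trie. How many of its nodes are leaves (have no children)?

7

A leaf is a node with no children — equivalently, the end of a word that is not a proper prefix of any other stored word.
Those words: "bbbbbb", "bbbbbqqtt", "bbbbbttb", "bbqtttqqqq", "bttbbbbbtt", "bttbqbt", "bttbtbtbb"
Leaf count: 7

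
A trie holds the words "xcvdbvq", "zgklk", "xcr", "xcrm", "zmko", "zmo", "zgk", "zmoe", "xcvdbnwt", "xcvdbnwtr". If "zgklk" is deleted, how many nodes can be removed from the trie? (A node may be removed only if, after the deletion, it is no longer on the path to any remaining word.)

Walk "zgklk" from the leaf back toward the root, removing each node that no remaining word uses.
The suffix "lk" (2 nodes) is used only by "zgklk"; "zgk" is itself a stored word, so pruning stops there.
Nodes removed: 2

2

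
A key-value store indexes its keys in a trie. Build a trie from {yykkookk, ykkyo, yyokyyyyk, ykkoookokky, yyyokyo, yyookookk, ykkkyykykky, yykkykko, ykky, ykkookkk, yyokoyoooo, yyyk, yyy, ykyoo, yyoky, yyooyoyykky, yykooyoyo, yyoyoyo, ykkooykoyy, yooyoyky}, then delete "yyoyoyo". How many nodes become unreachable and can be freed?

After clearing the end-marker at "yyoyoyo", prune upward until reaching a node still needed by another word.
The suffix "yoyo" (4 nodes) is used only by "yyoyoyo"; the node for "yyo" still has the child "k", so pruning stops there.
Nodes removed: 4

4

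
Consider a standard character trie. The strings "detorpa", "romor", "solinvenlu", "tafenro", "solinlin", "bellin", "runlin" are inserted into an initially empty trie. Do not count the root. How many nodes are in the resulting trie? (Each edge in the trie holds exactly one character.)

43

Count nodes per top-level branch (shared prefixes stored once):
  'b'-branch (bellin): 6 nodes
  'd'-branch (detorpa): 7 nodes
  'r'-branch (romor, runlin): 10 nodes
  's'-branch (solinlin, solinvenlu): 13 nodes
  't'-branch (tafenro): 7 nodes
Sum: 43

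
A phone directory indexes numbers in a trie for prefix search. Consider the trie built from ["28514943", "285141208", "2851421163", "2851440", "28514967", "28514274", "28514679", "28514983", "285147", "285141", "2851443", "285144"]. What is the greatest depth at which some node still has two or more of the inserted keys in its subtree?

The deepest shared node is where two words last agree before diverging.
e.g. "285141" and "285141208" share the prefix "285141" of length 6; no pair shares a longer one.
Longest shared-prefix length: 6

6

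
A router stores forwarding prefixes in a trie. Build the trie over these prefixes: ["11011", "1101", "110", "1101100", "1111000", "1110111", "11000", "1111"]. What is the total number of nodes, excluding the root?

18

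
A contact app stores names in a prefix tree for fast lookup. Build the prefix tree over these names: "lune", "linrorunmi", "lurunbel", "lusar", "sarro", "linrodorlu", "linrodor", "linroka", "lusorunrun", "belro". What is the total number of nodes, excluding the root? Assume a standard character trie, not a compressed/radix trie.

Trace insertions, counting only characters that open a new branch:
  "lune" → 4 new (l, u, n, e)
  "linrorunmi" → prefix "l" already present; 9 new (i, n, r, o, r, u, n, m, i)
  "lurunbel" → prefix "lu" already present; 6 new (r, u, n, b, e, l)
  "lusar" → prefix "lu" already present; 3 new (s, a, r)
  "sarro" → 5 new (s, a, r, r, o)
  "linrodorlu" → prefix "linro" already present; 5 new (d, o, r, l, u)
  "linrodor" → prefix "linrodor" already present; 0 new (none)
  "linroka" → prefix "linro" already present; 2 new (k, a)
  "lusorunrun" → prefix "lus" already present; 7 new (o, r, u, n, r, u, n)
  "belro" → 5 new (b, e, l, r, o)
Total nodes = 4 + 9 + 6 + 3 + 5 + 5 + 0 + 2 + 7 + 5 = 46

46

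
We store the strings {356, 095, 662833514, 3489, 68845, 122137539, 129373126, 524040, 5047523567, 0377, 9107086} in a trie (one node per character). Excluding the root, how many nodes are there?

63

Insert word by word; a character creates a node only if that edge doesn't already exist:
  "356" → 3 new (3, 5, 6)
  "095" → 3 new (0, 9, 5)
  "662833514" → 9 new (6, 6, 2, 8, 3, 3, 5, 1, 4)
  "3489" → prefix "3" already present; 3 new (4, 8, 9)
  "68845" → prefix "6" already present; 4 new (8, 8, 4, 5)
  "122137539" → 9 new (1, 2, 2, 1, 3, 7, 5, 3, 9)
  "129373126" → prefix "12" already present; 7 new (9, 3, 7, 3, 1, 2, 6)
  "524040" → 6 new (5, 2, 4, 0, 4, 0)
  "5047523567" → prefix "5" already present; 9 new (0, 4, 7, 5, 2, 3, 5, 6, 7)
  "0377" → prefix "0" already present; 3 new (3, 7, 7)
  "9107086" → 7 new (9, 1, 0, 7, 0, 8, 6)
Total nodes = 3 + 3 + 9 + 3 + 4 + 9 + 7 + 6 + 9 + 3 + 7 = 63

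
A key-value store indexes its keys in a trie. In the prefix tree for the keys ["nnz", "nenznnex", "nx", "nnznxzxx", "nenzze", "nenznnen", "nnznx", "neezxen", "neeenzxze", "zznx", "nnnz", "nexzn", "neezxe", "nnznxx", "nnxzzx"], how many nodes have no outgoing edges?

Leaves are exactly the stored words that no other stored word extends.
Those words: "neeenzxze", "neezxen", "nenznnen", "nenznnex", "nenzze", "nexzn", "nnnz", "nnxzzx", "nnznxx", "nnznxzxx", "nx", "zznx"
Leaf count: 12

12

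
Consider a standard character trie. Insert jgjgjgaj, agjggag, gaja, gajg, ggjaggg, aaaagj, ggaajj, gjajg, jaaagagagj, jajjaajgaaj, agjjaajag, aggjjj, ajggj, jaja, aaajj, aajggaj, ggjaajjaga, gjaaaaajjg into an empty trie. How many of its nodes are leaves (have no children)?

18

Leaves are exactly the stored words that no other stored word extends.
Those words: "aaaagj", "aaajj", "aajggaj", "aggjjj", "agjggag", "agjjaajag", "ajggj", "gaja", "gajg", "ggaajj", "ggjaajjaga", "ggjaggg", "gjaaaaajjg", "gjajg", "jaaagagagj", "jaja", "jajjaajgaaj", "jgjgjgaj"
Leaf count: 18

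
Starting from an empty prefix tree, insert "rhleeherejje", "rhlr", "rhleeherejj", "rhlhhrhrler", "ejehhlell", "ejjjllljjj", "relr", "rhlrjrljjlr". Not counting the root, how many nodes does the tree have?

48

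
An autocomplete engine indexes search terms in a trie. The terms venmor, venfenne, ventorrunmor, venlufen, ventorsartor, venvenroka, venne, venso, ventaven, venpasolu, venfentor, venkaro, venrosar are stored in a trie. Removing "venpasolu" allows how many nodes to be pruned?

6

A node on "venpasolu"'s path can go only if nothing else ends at it or branches off below it.
The suffix "pasolu" (6 nodes) is used only by "venpasolu"; the node for "ven" still has the child "m", so pruning stops there.
Nodes removed: 6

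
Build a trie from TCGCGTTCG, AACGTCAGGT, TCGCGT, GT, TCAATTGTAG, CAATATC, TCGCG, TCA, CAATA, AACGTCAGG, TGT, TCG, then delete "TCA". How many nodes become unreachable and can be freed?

Walk "TCA" from the leaf back toward the root, removing each node that no remaining word uses.
Every node on "TCA" is still needed (e.g. by "TCAATTGTAG"), so nothing is freed.
Nodes removed: 0

0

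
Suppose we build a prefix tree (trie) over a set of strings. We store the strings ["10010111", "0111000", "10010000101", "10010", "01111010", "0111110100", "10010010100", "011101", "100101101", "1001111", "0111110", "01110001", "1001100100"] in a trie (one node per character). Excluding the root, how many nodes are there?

Trace insertions, counting only characters that open a new branch:
  "10010111" → 8 new (1, 0, 0, 1, 0, 1, 1, 1)
  "0111000" → 7 new (0, 1, 1, 1, 0, 0, 0)
  "10010000101" → prefix "10010" already present; 6 new (0, 0, 0, 1, 0, 1)
  "10010" → prefix "10010" already present; 0 new (none)
  "01111010" → prefix "0111" already present; 4 new (1, 0, 1, 0)
  "0111110100" → prefix "01111" already present; 5 new (1, 0, 1, 0, 0)
  "10010010100" → prefix "100100" already present; 5 new (1, 0, 1, 0, 0)
  "011101" → prefix "01110" already present; 1 new (1)
  "100101101" → prefix "1001011" already present; 2 new (0, 1)
  "1001111" → prefix "1001" already present; 3 new (1, 1, 1)
  "0111110" → prefix "0111110" already present; 0 new (none)
  "01110001" → prefix "0111000" already present; 1 new (1)
  "1001100100" → prefix "10011" already present; 5 new (0, 0, 1, 0, 0)
Total nodes = 8 + 7 + 6 + 0 + 4 + 5 + 5 + 1 + 2 + 3 + 0 + 1 + 5 = 47

47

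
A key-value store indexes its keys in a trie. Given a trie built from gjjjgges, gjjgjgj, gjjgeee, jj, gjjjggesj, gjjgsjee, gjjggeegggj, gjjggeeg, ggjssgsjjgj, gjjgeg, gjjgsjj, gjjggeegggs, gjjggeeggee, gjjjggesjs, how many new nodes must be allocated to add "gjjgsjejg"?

"gjjgsje" is already a path in the trie; the remaining "jg" must be added.
New nodes needed: |"gjjgsjejg"| − 7 = 9 − 7 = 2.

2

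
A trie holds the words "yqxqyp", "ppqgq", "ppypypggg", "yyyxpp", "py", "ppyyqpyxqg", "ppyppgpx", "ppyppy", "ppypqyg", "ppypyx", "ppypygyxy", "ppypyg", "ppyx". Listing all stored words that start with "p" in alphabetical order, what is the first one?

ppqgq

Filter for "p…" and sort: "ppqgq", "ppyppgpx", "ppyppy", "ppypqyg", "ppypyg", "ppypygyxy", "ppypypggg", "ppypyx", "ppyx", "ppyyqpyxqg", "py"
The 1st is ppqgq.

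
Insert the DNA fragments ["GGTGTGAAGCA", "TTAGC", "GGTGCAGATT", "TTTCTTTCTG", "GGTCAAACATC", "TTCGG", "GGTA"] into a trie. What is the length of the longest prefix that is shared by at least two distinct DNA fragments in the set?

Look for the deepest trie node that still has at least two words in its subtree.
"GGTGCAGATT" and "GGTGTGAAGCA" agree on "GGTG" (4 characters) before diverging; nothing deeper is shared.
Longest shared-prefix length: 4

4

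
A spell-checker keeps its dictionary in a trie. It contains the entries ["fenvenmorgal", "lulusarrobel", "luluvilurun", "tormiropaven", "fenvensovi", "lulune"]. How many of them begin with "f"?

Walk to "f"; the words in its subtree are exactly those with that prefix.
Words under "f": fenvenmorgal, fenvensovi
Count: 2

2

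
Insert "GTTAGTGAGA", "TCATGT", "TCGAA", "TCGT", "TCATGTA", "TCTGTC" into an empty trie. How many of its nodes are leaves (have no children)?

5

A leaf is a node with no children — equivalently, the end of a word that is not a proper prefix of any other stored word.
Those words: "GTTAGTGAGA", "TCATGTA", "TCGAA", "TCGT", "TCTGTC"
Leaf count: 5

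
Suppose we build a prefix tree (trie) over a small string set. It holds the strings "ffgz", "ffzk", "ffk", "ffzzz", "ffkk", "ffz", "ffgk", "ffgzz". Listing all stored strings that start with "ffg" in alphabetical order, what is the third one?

ffgzz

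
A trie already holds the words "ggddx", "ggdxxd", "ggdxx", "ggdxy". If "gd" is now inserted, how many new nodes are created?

"g" is already a path in the trie; the remaining "d" must be added.
Each of the 1 remaining characters creates one node.

1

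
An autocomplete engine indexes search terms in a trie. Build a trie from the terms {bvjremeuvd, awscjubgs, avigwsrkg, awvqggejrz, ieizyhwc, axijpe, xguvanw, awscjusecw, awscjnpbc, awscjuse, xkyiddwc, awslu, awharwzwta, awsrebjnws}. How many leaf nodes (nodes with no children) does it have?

Leaves are exactly the stored words that no other stored word extends.
Those words: "avigwsrkg", "awharwzwta", "awscjnpbc", "awscjubgs", "awscjusecw", "awslu", "awsrebjnws", "awvqggejrz", "axijpe", "bvjremeuvd", "ieizyhwc", "xguvanw", "xkyiddwc"
Leaf count: 13

13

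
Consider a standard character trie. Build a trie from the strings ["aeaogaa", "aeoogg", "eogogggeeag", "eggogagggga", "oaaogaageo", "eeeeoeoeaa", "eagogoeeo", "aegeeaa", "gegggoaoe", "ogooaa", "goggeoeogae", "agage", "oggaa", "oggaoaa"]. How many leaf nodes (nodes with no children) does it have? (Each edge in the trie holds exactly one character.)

A leaf is a node with no children — equivalently, the end of a word that is not a proper prefix of any other stored word.
Those words: "aeaogaa", "aegeeaa", "aeoogg", "agage", "eagogoeeo", "eeeeoeoeaa", "eggogagggga", "eogogggeeag", "gegggoaoe", "goggeoeogae", "oaaogaageo", "oggaa", "oggaoaa", "ogooaa"
Leaf count: 14

14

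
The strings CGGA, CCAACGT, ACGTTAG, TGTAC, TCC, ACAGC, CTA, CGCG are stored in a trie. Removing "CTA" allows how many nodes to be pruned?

2

After clearing the end-marker at "CTA", prune upward until reaching a node still needed by another word.
The suffix "TA" (2 nodes) is used only by "CTA"; the node for "C" still has the child "G", so pruning stops there.
Nodes removed: 2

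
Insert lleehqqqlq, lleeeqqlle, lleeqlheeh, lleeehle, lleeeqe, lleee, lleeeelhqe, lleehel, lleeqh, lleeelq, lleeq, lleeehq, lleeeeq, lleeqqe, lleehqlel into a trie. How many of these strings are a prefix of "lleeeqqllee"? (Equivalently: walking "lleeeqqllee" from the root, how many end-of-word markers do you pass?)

Traverse "lleeeqqllee" character by character; count nodes along the way that are marked as word ends.
Prefixes of the query that are stored words: "lleee", "lleeeqqlle"
Count: 2

2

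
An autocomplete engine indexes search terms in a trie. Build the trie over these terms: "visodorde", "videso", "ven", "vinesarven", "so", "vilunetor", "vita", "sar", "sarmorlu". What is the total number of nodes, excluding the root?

41

Insert word by word; a character creates a node only if that edge doesn't already exist:
  "visodorde" → 9 new (v, i, s, o, d, o, r, d, e)
  "videso" → prefix "vi" already present; 4 new (d, e, s, o)
  "ven" → prefix "v" already present; 2 new (e, n)
  "vinesarven" → prefix "vi" already present; 8 new (n, e, s, a, r, v, e, n)
  "so" → 2 new (s, o)
  "vilunetor" → prefix "vi" already present; 7 new (l, u, n, e, t, o, r)
  "vita" → prefix "vi" already present; 2 new (t, a)
  "sar" → prefix "s" already present; 2 new (a, r)
  "sarmorlu" → prefix "sar" already present; 5 new (m, o, r, l, u)
Total nodes = 9 + 4 + 2 + 8 + 2 + 7 + 2 + 2 + 5 = 41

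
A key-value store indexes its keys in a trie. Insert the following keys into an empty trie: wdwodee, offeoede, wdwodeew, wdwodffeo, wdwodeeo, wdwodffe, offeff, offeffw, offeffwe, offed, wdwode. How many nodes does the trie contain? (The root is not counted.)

Trace insertions, counting only characters that open a new branch:
  "wdwodee" → 7 new (w, d, w, o, d, e, e)
  "offeoede" → 8 new (o, f, f, e, o, e, d, e)
  "wdwodeew" → prefix "wdwodee" already present; 1 new (w)
  "wdwodffeo" → prefix "wdwod" already present; 4 new (f, f, e, o)
  "wdwodeeo" → prefix "wdwodee" already present; 1 new (o)
  "wdwodffe" → prefix "wdwodffe" already present; 0 new (none)
  "offeff" → prefix "offe" already present; 2 new (f, f)
  "offeffw" → prefix "offeff" already present; 1 new (w)
  "offeffwe" → prefix "offeffw" already present; 1 new (e)
  "offed" → prefix "offe" already present; 1 new (d)
  "wdwode" → prefix "wdwode" already present; 0 new (none)
Total nodes = 7 + 8 + 1 + 4 + 1 + 0 + 2 + 1 + 1 + 1 + 0 = 26

26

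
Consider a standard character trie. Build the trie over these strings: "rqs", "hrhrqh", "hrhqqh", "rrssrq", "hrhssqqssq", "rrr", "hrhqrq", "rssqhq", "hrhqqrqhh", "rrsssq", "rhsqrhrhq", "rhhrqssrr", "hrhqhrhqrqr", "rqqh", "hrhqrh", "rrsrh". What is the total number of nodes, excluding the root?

65

Insert word by word; a character creates a node only if that edge doesn't already exist:
  "rqs" → 3 new (r, q, s)
  "hrhrqh" → 6 new (h, r, h, r, q, h)
  "hrhqqh" → prefix "hrh" already present; 3 new (q, q, h)
  "rrssrq" → prefix "r" already present; 5 new (r, s, s, r, q)
  "hrhssqqssq" → prefix "hrh" already present; 7 new (s, s, q, q, s, s, q)
  "rrr" → prefix "rr" already present; 1 new (r)
  "hrhqrq" → prefix "hrhq" already present; 2 new (r, q)
  "rssqhq" → prefix "r" already present; 5 new (s, s, q, h, q)
  "hrhqqrqhh" → prefix "hrhqq" already present; 4 new (r, q, h, h)
  "rrsssq" → prefix "rrss" already present; 2 new (s, q)
  "rhsqrhrhq" → prefix "r" already present; 8 new (h, s, q, r, h, r, h, q)
  "rhhrqssrr" → prefix "rh" already present; 7 new (h, r, q, s, s, r, r)
  "hrhqhrhqrqr" → prefix "hrhq" already present; 7 new (h, r, h, q, r, q, r)
  "rqqh" → prefix "rq" already present; 2 new (q, h)
  "hrhqrh" → prefix "hrhqr" already present; 1 new (h)
  "rrsrh" → prefix "rrs" already present; 2 new (r, h)
Total nodes = 3 + 6 + 3 + 5 + 7 + 1 + 2 + 5 + 4 + 2 + 8 + 7 + 7 + 2 + 1 + 2 = 65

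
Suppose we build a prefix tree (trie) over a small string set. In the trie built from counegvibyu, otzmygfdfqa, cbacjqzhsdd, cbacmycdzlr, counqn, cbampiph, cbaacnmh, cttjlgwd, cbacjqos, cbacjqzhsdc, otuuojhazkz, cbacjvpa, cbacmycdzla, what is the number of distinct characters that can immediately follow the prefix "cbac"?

Walk "cbac" from the root, arriving at one node.
Characters that immediately follow "cbac" among the stored strings: {j, m}.
That node has 2 child edges.

2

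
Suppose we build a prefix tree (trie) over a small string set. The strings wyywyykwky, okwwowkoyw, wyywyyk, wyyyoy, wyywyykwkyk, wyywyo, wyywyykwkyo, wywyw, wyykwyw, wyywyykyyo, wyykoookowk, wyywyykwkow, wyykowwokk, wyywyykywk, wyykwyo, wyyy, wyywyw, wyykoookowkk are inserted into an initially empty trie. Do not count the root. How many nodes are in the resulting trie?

55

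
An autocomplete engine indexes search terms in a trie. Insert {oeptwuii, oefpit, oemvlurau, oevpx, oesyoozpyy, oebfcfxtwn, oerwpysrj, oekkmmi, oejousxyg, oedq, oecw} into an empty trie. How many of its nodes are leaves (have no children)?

Leaves are exactly the stored words that no other stored word extends.
Those words: "oebfcfxtwn", "oecw", "oedq", "oefpit", "oejousxyg", "oekkmmi", "oemvlurau", "oeptwuii", "oerwpysrj", "oesyoozpyy", "oevpx"
Leaf count: 11

11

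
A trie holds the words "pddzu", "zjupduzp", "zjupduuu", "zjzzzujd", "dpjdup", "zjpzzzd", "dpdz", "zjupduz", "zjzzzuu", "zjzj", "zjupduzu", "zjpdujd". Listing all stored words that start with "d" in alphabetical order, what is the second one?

Filter for "d…" and sort: "dpdz", "dpjdup"
The 2nd is dpjdup.

dpjdup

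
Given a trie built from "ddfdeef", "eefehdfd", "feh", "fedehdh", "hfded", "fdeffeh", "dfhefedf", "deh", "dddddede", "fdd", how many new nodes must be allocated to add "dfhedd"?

2

"dfhe" is already a path in the trie; the remaining "dd" must be added.
So 6 − 4 = 2 new nodes.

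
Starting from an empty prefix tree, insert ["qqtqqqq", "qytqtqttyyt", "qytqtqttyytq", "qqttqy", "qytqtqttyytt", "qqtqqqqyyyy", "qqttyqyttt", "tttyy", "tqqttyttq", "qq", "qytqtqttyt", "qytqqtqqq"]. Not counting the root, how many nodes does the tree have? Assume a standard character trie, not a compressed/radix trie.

51

Trace insertions, counting only characters that open a new branch:
  "qqtqqqq" → 7 new (q, q, t, q, q, q, q)
  "qytqtqttyyt" → prefix "q" already present; 10 new (y, t, q, t, q, t, t, y, y, t)
  "qytqtqttyytq" → prefix "qytqtqttyyt" already present; 1 new (q)
  "qqttqy" → prefix "qqt" already present; 3 new (t, q, y)
  "qytqtqttyytt" → prefix "qytqtqttyyt" already present; 1 new (t)
  "qqtqqqqyyyy" → prefix "qqtqqqq" already present; 4 new (y, y, y, y)
  "qqttyqyttt" → prefix "qqtt" already present; 6 new (y, q, y, t, t, t)
  "tttyy" → 5 new (t, t, t, y, y)
  "tqqttyttq" → prefix "t" already present; 8 new (q, q, t, t, y, t, t, q)
  "qq" → prefix "qq" already present; 0 new (none)
  "qytqtqttyt" → prefix "qytqtqtty" already present; 1 new (t)
  "qytqqtqqq" → prefix "qytq" already present; 5 new (q, t, q, q, q)
Total nodes = 7 + 10 + 1 + 3 + 1 + 4 + 6 + 5 + 8 + 0 + 1 + 5 = 51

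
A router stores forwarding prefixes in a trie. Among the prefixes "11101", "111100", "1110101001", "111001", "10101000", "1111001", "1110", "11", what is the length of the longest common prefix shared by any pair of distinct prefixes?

6

The deepest shared node is where two words last agree before diverging.
e.g. "111100" and "1111001" share the prefix "111100" of length 6; no pair shares a longer one.
Longest shared-prefix length: 6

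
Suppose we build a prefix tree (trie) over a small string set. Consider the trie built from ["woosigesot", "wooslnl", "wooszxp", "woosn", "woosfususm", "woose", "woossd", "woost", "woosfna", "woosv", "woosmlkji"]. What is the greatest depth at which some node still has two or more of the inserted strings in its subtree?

5

Equivalently: take the maximum, over all pairs, of their longest common prefix length.
"woosfna" and "woosfususm" agree on "woosf" (5 characters) before diverging; nothing deeper is shared.
Longest shared-prefix length: 5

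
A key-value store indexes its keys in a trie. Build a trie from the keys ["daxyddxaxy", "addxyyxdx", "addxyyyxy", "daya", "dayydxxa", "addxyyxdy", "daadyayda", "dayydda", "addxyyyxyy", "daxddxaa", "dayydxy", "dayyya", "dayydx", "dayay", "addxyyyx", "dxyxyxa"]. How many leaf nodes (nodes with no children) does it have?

12

Leaves are exactly the stored words that no other stored word extends.
Those words: "addxyyxdx", "addxyyxdy", "addxyyyxyy", "daadyayda", "daxddxaa", "daxyddxaxy", "dayay", "dayydda", "dayydxxa", "dayydxy", "dayyya", "dxyxyxa"
Leaf count: 12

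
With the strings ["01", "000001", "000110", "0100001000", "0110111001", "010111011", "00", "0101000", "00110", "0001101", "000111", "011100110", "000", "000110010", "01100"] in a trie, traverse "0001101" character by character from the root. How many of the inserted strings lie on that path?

4

Walk "0001101" from the root; an end-of-word marker is hit whenever a stored word is a prefix of "0001101".
Prefixes of the query that are stored words: "00", "000", "000110", "0001101"
Count: 4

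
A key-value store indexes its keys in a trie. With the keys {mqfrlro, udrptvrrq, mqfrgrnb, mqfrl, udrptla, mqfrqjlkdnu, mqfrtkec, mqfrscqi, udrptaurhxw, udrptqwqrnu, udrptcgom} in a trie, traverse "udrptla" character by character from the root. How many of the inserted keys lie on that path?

Check each prefix of "udrptla" against the stored set — each match is an end-marker on the path.
Prefixes of the query that are stored words: "udrptla"
Count: 1

1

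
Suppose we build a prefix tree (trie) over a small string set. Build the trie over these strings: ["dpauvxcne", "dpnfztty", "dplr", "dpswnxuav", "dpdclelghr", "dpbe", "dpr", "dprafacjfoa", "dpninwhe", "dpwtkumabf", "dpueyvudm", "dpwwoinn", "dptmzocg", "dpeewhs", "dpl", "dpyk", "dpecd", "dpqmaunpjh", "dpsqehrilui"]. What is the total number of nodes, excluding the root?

99

Insert word by word; a character creates a node only if that edge doesn't already exist:
  "dpauvxcne" → 9 new (d, p, a, u, v, x, c, n, e)
  "dpnfztty" → prefix "dp" already present; 6 new (n, f, z, t, t, y)
  "dplr" → prefix "dp" already present; 2 new (l, r)
  "dpswnxuav" → prefix "dp" already present; 7 new (s, w, n, x, u, a, v)
  "dpdclelghr" → prefix "dp" already present; 8 new (d, c, l, e, l, g, h, r)
  "dpbe" → prefix "dp" already present; 2 new (b, e)
  "dpr" → prefix "dp" already present; 1 new (r)
  "dprafacjfoa" → prefix "dpr" already present; 8 new (a, f, a, c, j, f, o, a)
  "dpninwhe" → prefix "dpn" already present; 5 new (i, n, w, h, e)
  "dpwtkumabf" → prefix "dp" already present; 8 new (w, t, k, u, m, a, b, f)
  "dpueyvudm" → prefix "dp" already present; 7 new (u, e, y, v, u, d, m)
  "dpwwoinn" → prefix "dpw" already present; 5 new (w, o, i, n, n)
  "dptmzocg" → prefix "dp" already present; 6 new (t, m, z, o, c, g)
  "dpeewhs" → prefix "dp" already present; 5 new (e, e, w, h, s)
  "dpl" → prefix "dpl" already present; 0 new (none)
  "dpyk" → prefix "dp" already present; 2 new (y, k)
  "dpecd" → prefix "dpe" already present; 2 new (c, d)
  "dpqmaunpjh" → prefix "dp" already present; 8 new (q, m, a, u, n, p, j, h)
  "dpsqehrilui" → prefix "dps" already present; 8 new (q, e, h, r, i, l, u, i)
Total nodes = 9 + 6 + 2 + 7 + 8 + 2 + 1 + 8 + 5 + 8 + 7 + 5 + 6 + 5 + 0 + 2 + 2 + 8 + 8 = 99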